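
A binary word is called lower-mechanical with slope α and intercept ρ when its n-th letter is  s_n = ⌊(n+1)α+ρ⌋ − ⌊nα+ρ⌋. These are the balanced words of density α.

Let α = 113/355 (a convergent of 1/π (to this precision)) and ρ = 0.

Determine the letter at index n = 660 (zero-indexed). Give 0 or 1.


0

(n+1)α + ρ = (661·113) / 355 = 74693/355
nα + ρ     = (660·113) / 355 = 74580/355
⌊74693/355⌋ = 210,  ⌊74580/355⌋ = 210
s_{660} = 210 − 210 = 0


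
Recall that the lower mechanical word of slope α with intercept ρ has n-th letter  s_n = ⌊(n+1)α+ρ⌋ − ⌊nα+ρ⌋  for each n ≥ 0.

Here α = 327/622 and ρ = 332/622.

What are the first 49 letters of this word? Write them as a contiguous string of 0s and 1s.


1010101010101010101101010101010101010110101010101

n=0: ⌊(1·327+332)/622⌋ − ⌊(0·327+332)/622⌋ = ⌊659/622⌋ − ⌊332/622⌋ = 1 − 0 = 1
n=1: ⌊(2·327+332)/622⌋ − ⌊(1·327+332)/622⌋ = ⌊986/622⌋ − ⌊659/622⌋ = 1 − 1 = 0
n=2: ⌊(3·327+332)/622⌋ − ⌊(2·327+332)/622⌋ = ⌊1313/622⌋ − ⌊986/622⌋ = 2 − 1 = 1
n=3: ⌊(4·327+332)/622⌋ − ⌊(3·327+332)/622⌋ = ⌊1640/622⌋ − ⌊1313/622⌋ = 2 − 2 = 0
n=4: ⌊(5·327+332)/622⌋ − ⌊(4·327+332)/622⌋ = ⌊1967/622⌋ − ⌊1640/622⌋ = 3 − 2 = 1
n=5: ⌊(6·327+332)/622⌋ − ⌊(5·327+332)/622⌋ = ⌊2294/622⌋ − ⌊1967/622⌋ = 3 − 3 = 0
n=6: ⌊(7·327+332)/622⌋ − ⌊(6·327+332)/622⌋ = ⌊2621/622⌋ − ⌊2294/622⌋ = 4 − 3 = 1
n=7: ⌊(8·327+332)/622⌋ − ⌊(7·327+332)/622⌋ = ⌊2948/622⌋ − ⌊2621/622⌋ = 4 − 4 = 0
n=8: ⌊(9·327+332)/622⌋ − ⌊(8·327+332)/622⌋ = ⌊3275/622⌋ − ⌊2948/622⌋ = 5 − 4 = 1
n=9: ⌊(10·327+332)/622⌋ − ⌊(9·327+332)/622⌋ = ⌊3602/622⌋ − ⌊3275/622⌋ = 5 − 5 = 0
n=10: ⌊(11·327+332)/622⌋ − ⌊(10·327+332)/622⌋ = ⌊3929/622⌋ − ⌊3602/622⌋ = 6 − 5 = 1
n=11: ⌊(12·327+332)/622⌋ − ⌊(11·327+332)/622⌋ = ⌊4256/622⌋ − ⌊3929/622⌋ = 6 − 6 = 0
n=12: ⌊(13·327+332)/622⌋ − ⌊(12·327+332)/622⌋ = ⌊4583/622⌋ − ⌊4256/622⌋ = 7 − 6 = 1
n=13: ⌊(14·327+332)/622⌋ − ⌊(13·327+332)/622⌋ = ⌊4910/622⌋ − ⌊4583/622⌋ = 7 − 7 = 0
n=14: ⌊(15·327+332)/622⌋ − ⌊(14·327+332)/622⌋ = ⌊5237/622⌋ − ⌊4910/622⌋ = 8 − 7 = 1
n=15: ⌊(16·327+332)/622⌋ − ⌊(15·327+332)/622⌋ = ⌊5564/622⌋ − ⌊5237/622⌋ = 8 − 8 = 0
n=16: ⌊(17·327+332)/622⌋ − ⌊(16·327+332)/622⌋ = ⌊5891/622⌋ − ⌊5564/622⌋ = 9 − 8 = 1
n=17: ⌊(18·327+332)/622⌋ − ⌊(17·327+332)/622⌋ = ⌊6218/622⌋ − ⌊5891/622⌋ = 9 − 9 = 0
n=18: ⌊(19·327+332)/622⌋ − ⌊(18·327+332)/622⌋ = ⌊6545/622⌋ − ⌊6218/622⌋ = 10 − 9 = 1
n=19: ⌊(20·327+332)/622⌋ − ⌊(19·327+332)/622⌋ = ⌊6872/622⌋ − ⌊6545/622⌋ = 11 − 10 = 1
n=20: ⌊(21·327+332)/622⌋ − ⌊(20·327+332)/622⌋ = ⌊7199/622⌋ − ⌊6872/622⌋ = 11 − 11 = 0
n=21: ⌊(22·327+332)/622⌋ − ⌊(21·327+332)/622⌋ = ⌊7526/622⌋ − ⌊7199/622⌋ = 12 − 11 = 1
n=22: ⌊(23·327+332)/622⌋ − ⌊(22·327+332)/622⌋ = ⌊7853/622⌋ − ⌊7526/622⌋ = 12 − 12 = 0
n=23: ⌊(24·327+332)/622⌋ − ⌊(23·327+332)/622⌋ = ⌊8180/622⌋ − ⌊7853/622⌋ = 13 − 12 = 1
n=24: ⌊(25·327+332)/622⌋ − ⌊(24·327+332)/622⌋ = ⌊8507/622⌋ − ⌊8180/622⌋ = 13 − 13 = 0
n=25: ⌊(26·327+332)/622⌋ − ⌊(25·327+332)/622⌋ = ⌊8834/622⌋ − ⌊8507/622⌋ = 14 − 13 = 1
n=26: ⌊(27·327+332)/622⌋ − ⌊(26·327+332)/622⌋ = ⌊9161/622⌋ − ⌊8834/622⌋ = 14 − 14 = 0
n=27: ⌊(28·327+332)/622⌋ − ⌊(27·327+332)/622⌋ = ⌊9488/622⌋ − ⌊9161/622⌋ = 15 − 14 = 1
n=28: ⌊(29·327+332)/622⌋ − ⌊(28·327+332)/622⌋ = ⌊9815/622⌋ − ⌊9488/622⌋ = 15 − 15 = 0
n=29: ⌊(30·327+332)/622⌋ − ⌊(29·327+332)/622⌋ = ⌊10142/622⌋ − ⌊9815/622⌋ = 16 − 15 = 1
n=30: ⌊(31·327+332)/622⌋ − ⌊(30·327+332)/622⌋ = ⌊10469/622⌋ − ⌊10142/622⌋ = 16 − 16 = 0
n=31: ⌊(32·327+332)/622⌋ − ⌊(31·327+332)/622⌋ = ⌊10796/622⌋ − ⌊10469/622⌋ = 17 − 16 = 1
n=32: ⌊(33·327+332)/622⌋ − ⌊(32·327+332)/622⌋ = ⌊11123/622⌋ − ⌊10796/622⌋ = 17 − 17 = 0
n=33: ⌊(34·327+332)/622⌋ − ⌊(33·327+332)/622⌋ = ⌊11450/622⌋ − ⌊11123/622⌋ = 18 − 17 = 1
n=34: ⌊(35·327+332)/622⌋ − ⌊(34·327+332)/622⌋ = ⌊11777/622⌋ − ⌊11450/622⌋ = 18 − 18 = 0
n=35: ⌊(36·327+332)/622⌋ − ⌊(35·327+332)/622⌋ = ⌊12104/622⌋ − ⌊11777/622⌋ = 19 − 18 = 1
n=36: ⌊(37·327+332)/622⌋ − ⌊(36·327+332)/622⌋ = ⌊12431/622⌋ − ⌊12104/622⌋ = 19 − 19 = 0
n=37: ⌊(38·327+332)/622⌋ − ⌊(37·327+332)/622⌋ = ⌊12758/622⌋ − ⌊12431/622⌋ = 20 − 19 = 1
n=38: ⌊(39·327+332)/622⌋ − ⌊(38·327+332)/622⌋ = ⌊13085/622⌋ − ⌊12758/622⌋ = 21 − 20 = 1
n=39: ⌊(40·327+332)/622⌋ − ⌊(39·327+332)/622⌋ = ⌊13412/622⌋ − ⌊13085/622⌋ = 21 − 21 = 0
n=40: ⌊(41·327+332)/622⌋ − ⌊(40·327+332)/622⌋ = ⌊13739/622⌋ − ⌊13412/622⌋ = 22 − 21 = 1
n=41: ⌊(42·327+332)/622⌋ − ⌊(41·327+332)/622⌋ = ⌊14066/622⌋ − ⌊13739/622⌋ = 22 − 22 = 0
n=42: ⌊(43·327+332)/622⌋ − ⌊(42·327+332)/622⌋ = ⌊14393/622⌋ − ⌊14066/622⌋ = 23 − 22 = 1
n=43: ⌊(44·327+332)/622⌋ − ⌊(43·327+332)/622⌋ = ⌊14720/622⌋ − ⌊14393/622⌋ = 23 − 23 = 0
n=44: ⌊(45·327+332)/622⌋ − ⌊(44·327+332)/622⌋ = ⌊15047/622⌋ − ⌊14720/622⌋ = 24 − 23 = 1
n=45: ⌊(46·327+332)/622⌋ − ⌊(45·327+332)/622⌋ = ⌊15374/622⌋ − ⌊15047/622⌋ = 24 − 24 = 0
n=46: ⌊(47·327+332)/622⌋ − ⌊(46·327+332)/622⌋ = ⌊15701/622⌋ − ⌊15374/622⌋ = 25 − 24 = 1
n=47: ⌊(48·327+332)/622⌋ − ⌊(47·327+332)/622⌋ = ⌊16028/622⌋ − ⌊15701/622⌋ = 25 − 25 = 0
n=48: ⌊(49·327+332)/622⌋ − ⌊(48·327+332)/622⌋ = ⌊16355/622⌋ − ⌊16028/622⌋ = 26 − 25 = 1


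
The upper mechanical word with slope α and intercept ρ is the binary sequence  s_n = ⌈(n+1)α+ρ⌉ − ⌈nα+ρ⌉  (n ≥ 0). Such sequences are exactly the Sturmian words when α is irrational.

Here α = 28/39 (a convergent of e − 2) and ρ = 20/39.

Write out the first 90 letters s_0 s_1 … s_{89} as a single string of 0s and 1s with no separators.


n=0: ⌈(1·28+20)/39⌉ − ⌈(0·28+20)/39⌉ = ⌈48/39⌉ − ⌈20/39⌉ = 2 − 1 = 1
n=1: ⌈(2·28+20)/39⌉ − ⌈(1·28+20)/39⌉ = ⌈76/39⌉ − ⌈48/39⌉ = 2 − 2 = 0
n=2: ⌈(3·28+20)/39⌉ − ⌈(2·28+20)/39⌉ = ⌈104/39⌉ − ⌈76/39⌉ = 3 − 2 = 1
n=3: ⌈(4·28+20)/39⌉ − ⌈(3·28+20)/39⌉ = ⌈132/39⌉ − ⌈104/39⌉ = 4 − 3 = 1
n=4: ⌈(5·28+20)/39⌉ − ⌈(4·28+20)/39⌉ = ⌈160/39⌉ − ⌈132/39⌉ = 5 − 4 = 1
n=5: ⌈(6·28+20)/39⌉ − ⌈(5·28+20)/39⌉ = ⌈188/39⌉ − ⌈160/39⌉ = 5 − 5 = 0
n=6: ⌈(7·28+20)/39⌉ − ⌈(6·28+20)/39⌉ = ⌈216/39⌉ − ⌈188/39⌉ = 6 − 5 = 1
n=7: ⌈(8·28+20)/39⌉ − ⌈(7·28+20)/39⌉ = ⌈244/39⌉ − ⌈216/39⌉ = 7 − 6 = 1
n=8: ⌈(9·28+20)/39⌉ − ⌈(8·28+20)/39⌉ = ⌈272/39⌉ − ⌈244/39⌉ = 7 − 7 = 0
n=9: ⌈(10·28+20)/39⌉ − ⌈(9·28+20)/39⌉ = ⌈300/39⌉ − ⌈272/39⌉ = 8 − 7 = 1
n=10: ⌈(11·28+20)/39⌉ − ⌈(10·28+20)/39⌉ = ⌈328/39⌉ − ⌈300/39⌉ = 9 − 8 = 1
n=11: ⌈(12·28+20)/39⌉ − ⌈(11·28+20)/39⌉ = ⌈356/39⌉ − ⌈328/39⌉ = 10 − 9 = 1
n=12: ⌈(13·28+20)/39⌉ − ⌈(12·28+20)/39⌉ = ⌈384/39⌉ − ⌈356/39⌉ = 10 − 10 = 0
n=13: ⌈(14·28+20)/39⌉ − ⌈(13·28+20)/39⌉ = ⌈412/39⌉ − ⌈384/39⌉ = 11 − 10 = 1
n=14: ⌈(15·28+20)/39⌉ − ⌈(14·28+20)/39⌉ = ⌈440/39⌉ − ⌈412/39⌉ = 12 − 11 = 1
n=15: ⌈(16·28+20)/39⌉ − ⌈(15·28+20)/39⌉ = ⌈468/39⌉ − ⌈440/39⌉ = 12 − 12 = 0
n=16: ⌈(17·28+20)/39⌉ − ⌈(16·28+20)/39⌉ = ⌈496/39⌉ − ⌈468/39⌉ = 13 − 12 = 1
n=17: ⌈(18·28+20)/39⌉ − ⌈(17·28+20)/39⌉ = ⌈524/39⌉ − ⌈496/39⌉ = 14 − 13 = 1
n=18: ⌈(19·28+20)/39⌉ − ⌈(18·28+20)/39⌉ = ⌈552/39⌉ − ⌈524/39⌉ = 15 − 14 = 1
n=19: ⌈(20·28+20)/39⌉ − ⌈(19·28+20)/39⌉ = ⌈580/39⌉ − ⌈552/39⌉ = 15 − 15 = 0
n=20: ⌈(21·28+20)/39⌉ − ⌈(20·28+20)/39⌉ = ⌈608/39⌉ − ⌈580/39⌉ = 16 − 15 = 1
n=21: ⌈(22·28+20)/39⌉ − ⌈(21·28+20)/39⌉ = ⌈636/39⌉ − ⌈608/39⌉ = 17 − 16 = 1
n=22: ⌈(23·28+20)/39⌉ − ⌈(22·28+20)/39⌉ = ⌈664/39⌉ − ⌈636/39⌉ = 18 − 17 = 1
n=23: ⌈(24·28+20)/39⌉ − ⌈(23·28+20)/39⌉ = ⌈692/39⌉ − ⌈664/39⌉ = 18 − 18 = 0
n=24: ⌈(25·28+20)/39⌉ − ⌈(24·28+20)/39⌉ = ⌈720/39⌉ − ⌈692/39⌉ = 19 − 18 = 1
n=25: ⌈(26·28+20)/39⌉ − ⌈(25·28+20)/39⌉ = ⌈748/39⌉ − ⌈720/39⌉ = 20 − 19 = 1
n=26: ⌈(27·28+20)/39⌉ − ⌈(26·28+20)/39⌉ = ⌈776/39⌉ − ⌈748/39⌉ = 20 − 20 = 0
n=27: ⌈(28·28+20)/39⌉ − ⌈(27·28+20)/39⌉ = ⌈804/39⌉ − ⌈776/39⌉ = 21 − 20 = 1
n=28: ⌈(29·28+20)/39⌉ − ⌈(28·28+20)/39⌉ = ⌈832/39⌉ − ⌈804/39⌉ = 22 − 21 = 1
n=29: ⌈(30·28+20)/39⌉ − ⌈(29·28+20)/39⌉ = ⌈860/39⌉ − ⌈832/39⌉ = 23 − 22 = 1
n=30: ⌈(31·28+20)/39⌉ − ⌈(30·28+20)/39⌉ = ⌈888/39⌉ − ⌈860/39⌉ = 23 − 23 = 0
n=31: ⌈(32·28+20)/39⌉ − ⌈(31·28+20)/39⌉ = ⌈916/39⌉ − ⌈888/39⌉ = 24 − 23 = 1
n=32: ⌈(33·28+20)/39⌉ − ⌈(32·28+20)/39⌉ = ⌈944/39⌉ − ⌈916/39⌉ = 25 − 24 = 1
n=33: ⌈(34·28+20)/39⌉ − ⌈(33·28+20)/39⌉ = ⌈972/39⌉ − ⌈944/39⌉ = 25 − 25 = 0
n=34: ⌈(35·28+20)/39⌉ − ⌈(34·28+20)/39⌉ = ⌈1000/39⌉ − ⌈972/39⌉ = 26 − 25 = 1
n=35: ⌈(36·28+20)/39⌉ − ⌈(35·28+20)/39⌉ = ⌈1028/39⌉ − ⌈1000/39⌉ = 27 − 26 = 1
n=36: ⌈(37·28+20)/39⌉ − ⌈(36·28+20)/39⌉ = ⌈1056/39⌉ − ⌈1028/39⌉ = 28 − 27 = 1
n=37: ⌈(38·28+20)/39⌉ − ⌈(37·28+20)/39⌉ = ⌈1084/39⌉ − ⌈1056/39⌉ = 28 − 28 = 0
n=38: ⌈(39·28+20)/39⌉ − ⌈(38·28+20)/39⌉ = ⌈1112/39⌉ − ⌈1084/39⌉ = 29 − 28 = 1
n=39: ⌈(40·28+20)/39⌉ − ⌈(39·28+20)/39⌉ = ⌈1140/39⌉ − ⌈1112/39⌉ = 30 − 29 = 1
n=40: ⌈(41·28+20)/39⌉ − ⌈(40·28+20)/39⌉ = ⌈1168/39⌉ − ⌈1140/39⌉ = 30 − 30 = 0
n=41: ⌈(42·28+20)/39⌉ − ⌈(41·28+20)/39⌉ = ⌈1196/39⌉ − ⌈1168/39⌉ = 31 − 30 = 1
n=42: ⌈(43·28+20)/39⌉ − ⌈(42·28+20)/39⌉ = ⌈1224/39⌉ − ⌈1196/39⌉ = 32 − 31 = 1
n=43: ⌈(44·28+20)/39⌉ − ⌈(43·28+20)/39⌉ = ⌈1252/39⌉ − ⌈1224/39⌉ = 33 − 32 = 1
n=44: ⌈(45·28+20)/39⌉ − ⌈(44·28+20)/39⌉ = ⌈1280/39⌉ − ⌈1252/39⌉ = 33 − 33 = 0
n=45: ⌈(46·28+20)/39⌉ − ⌈(45·28+20)/39⌉ = ⌈1308/39⌉ − ⌈1280/39⌉ = 34 − 33 = 1
n=46: ⌈(47·28+20)/39⌉ − ⌈(46·28+20)/39⌉ = ⌈1336/39⌉ − ⌈1308/39⌉ = 35 − 34 = 1
n=47: ⌈(48·28+20)/39⌉ − ⌈(47·28+20)/39⌉ = ⌈1364/39⌉ − ⌈1336/39⌉ = 35 − 35 = 0
n=48: ⌈(49·28+20)/39⌉ − ⌈(48·28+20)/39⌉ = ⌈1392/39⌉ − ⌈1364/39⌉ = 36 − 35 = 1
n=49: ⌈(50·28+20)/39⌉ − ⌈(49·28+20)/39⌉ = ⌈1420/39⌉ − ⌈1392/39⌉ = 37 − 36 = 1
n=50: ⌈(51·28+20)/39⌉ − ⌈(50·28+20)/39⌉ = ⌈1448/39⌉ − ⌈1420/39⌉ = 38 − 37 = 1
n=51: ⌈(52·28+20)/39⌉ − ⌈(51·28+20)/39⌉ = ⌈1476/39⌉ − ⌈1448/39⌉ = 38 − 38 = 0
n=52: ⌈(53·28+20)/39⌉ − ⌈(52·28+20)/39⌉ = ⌈1504/39⌉ − ⌈1476/39⌉ = 39 − 38 = 1
n=53: ⌈(54·28+20)/39⌉ − ⌈(53·28+20)/39⌉ = ⌈1532/39⌉ − ⌈1504/39⌉ = 40 − 39 = 1
n=54: ⌈(55·28+20)/39⌉ − ⌈(54·28+20)/39⌉ = ⌈1560/39⌉ − ⌈1532/39⌉ = 40 − 40 = 0
n=55: ⌈(56·28+20)/39⌉ − ⌈(55·28+20)/39⌉ = ⌈1588/39⌉ − ⌈1560/39⌉ = 41 − 40 = 1
n=56: ⌈(57·28+20)/39⌉ − ⌈(56·28+20)/39⌉ = ⌈1616/39⌉ − ⌈1588/39⌉ = 42 − 41 = 1
n=57: ⌈(58·28+20)/39⌉ − ⌈(57·28+20)/39⌉ = ⌈1644/39⌉ − ⌈1616/39⌉ = 43 − 42 = 1
n=58: ⌈(59·28+20)/39⌉ − ⌈(58·28+20)/39⌉ = ⌈1672/39⌉ − ⌈1644/39⌉ = 43 − 43 = 0
n=59: ⌈(60·28+20)/39⌉ − ⌈(59·28+20)/39⌉ = ⌈1700/39⌉ − ⌈1672/39⌉ = 44 − 43 = 1
n=60: ⌈(61·28+20)/39⌉ − ⌈(60·28+20)/39⌉ = ⌈1728/39⌉ − ⌈1700/39⌉ = 45 − 44 = 1
n=61: ⌈(62·28+20)/39⌉ − ⌈(61·28+20)/39⌉ = ⌈1756/39⌉ − ⌈1728/39⌉ = 46 − 45 = 1
n=62: ⌈(63·28+20)/39⌉ − ⌈(62·28+20)/39⌉ = ⌈1784/39⌉ − ⌈1756/39⌉ = 46 − 46 = 0
n=63: ⌈(64·28+20)/39⌉ − ⌈(63·28+20)/39⌉ = ⌈1812/39⌉ − ⌈1784/39⌉ = 47 − 46 = 1
n=64: ⌈(65·28+20)/39⌉ − ⌈(64·28+20)/39⌉ = ⌈1840/39⌉ − ⌈1812/39⌉ = 48 − 47 = 1
n=65: ⌈(66·28+20)/39⌉ − ⌈(65·28+20)/39⌉ = ⌈1868/39⌉ − ⌈1840/39⌉ = 48 − 48 = 0
n=66: ⌈(67·28+20)/39⌉ − ⌈(66·28+20)/39⌉ = ⌈1896/39⌉ − ⌈1868/39⌉ = 49 − 48 = 1
n=67: ⌈(68·28+20)/39⌉ − ⌈(67·28+20)/39⌉ = ⌈1924/39⌉ − ⌈1896/39⌉ = 50 − 49 = 1
n=68: ⌈(69·28+20)/39⌉ − ⌈(68·28+20)/39⌉ = ⌈1952/39⌉ − ⌈1924/39⌉ = 51 − 50 = 1
n=69: ⌈(70·28+20)/39⌉ − ⌈(69·28+20)/39⌉ = ⌈1980/39⌉ − ⌈1952/39⌉ = 51 − 51 = 0
n=70: ⌈(71·28+20)/39⌉ − ⌈(70·28+20)/39⌉ = ⌈2008/39⌉ − ⌈1980/39⌉ = 52 − 51 = 1
n=71: ⌈(72·28+20)/39⌉ − ⌈(71·28+20)/39⌉ = ⌈2036/39⌉ − ⌈2008/39⌉ = 53 − 52 = 1
n=72: ⌈(73·28+20)/39⌉ − ⌈(72·28+20)/39⌉ = ⌈2064/39⌉ − ⌈2036/39⌉ = 53 − 53 = 0
n=73: ⌈(74·28+20)/39⌉ − ⌈(73·28+20)/39⌉ = ⌈2092/39⌉ − ⌈2064/39⌉ = 54 − 53 = 1
n=74: ⌈(75·28+20)/39⌉ − ⌈(74·28+20)/39⌉ = ⌈2120/39⌉ − ⌈2092/39⌉ = 55 − 54 = 1
n=75: ⌈(76·28+20)/39⌉ − ⌈(75·28+20)/39⌉ = ⌈2148/39⌉ − ⌈2120/39⌉ = 56 − 55 = 1
n=76: ⌈(77·28+20)/39⌉ − ⌈(76·28+20)/39⌉ = ⌈2176/39⌉ − ⌈2148/39⌉ = 56 − 56 = 0
n=77: ⌈(78·28+20)/39⌉ − ⌈(77·28+20)/39⌉ = ⌈2204/39⌉ − ⌈2176/39⌉ = 57 − 56 = 1
n=78: ⌈(79·28+20)/39⌉ − ⌈(78·28+20)/39⌉ = ⌈2232/39⌉ − ⌈2204/39⌉ = 58 − 57 = 1
n=79: ⌈(80·28+20)/39⌉ − ⌈(79·28+20)/39⌉ = ⌈2260/39⌉ − ⌈2232/39⌉ = 58 − 58 = 0
n=80: ⌈(81·28+20)/39⌉ − ⌈(80·28+20)/39⌉ = ⌈2288/39⌉ − ⌈2260/39⌉ = 59 − 58 = 1
n=81: ⌈(82·28+20)/39⌉ − ⌈(81·28+20)/39⌉ = ⌈2316/39⌉ − ⌈2288/39⌉ = 60 − 59 = 1
n=82: ⌈(83·28+20)/39⌉ − ⌈(82·28+20)/39⌉ = ⌈2344/39⌉ − ⌈2316/39⌉ = 61 − 60 = 1
n=83: ⌈(84·28+20)/39⌉ − ⌈(83·28+20)/39⌉ = ⌈2372/39⌉ − ⌈2344/39⌉ = 61 − 61 = 0
n=84: ⌈(85·28+20)/39⌉ − ⌈(84·28+20)/39⌉ = ⌈2400/39⌉ − ⌈2372/39⌉ = 62 − 61 = 1
n=85: ⌈(86·28+20)/39⌉ − ⌈(85·28+20)/39⌉ = ⌈2428/39⌉ − ⌈2400/39⌉ = 63 − 62 = 1
n=86: ⌈(87·28+20)/39⌉ − ⌈(86·28+20)/39⌉ = ⌈2456/39⌉ − ⌈2428/39⌉ = 63 − 63 = 0
n=87: ⌈(88·28+20)/39⌉ − ⌈(87·28+20)/39⌉ = ⌈2484/39⌉ − ⌈2456/39⌉ = 64 − 63 = 1
n=88: ⌈(89·28+20)/39⌉ − ⌈(88·28+20)/39⌉ = ⌈2512/39⌉ − ⌈2484/39⌉ = 65 − 64 = 1
n=89: ⌈(90·28+20)/39⌉ − ⌈(89·28+20)/39⌉ = ⌈2540/39⌉ − ⌈2512/39⌉ = 66 − 65 = 1

101110110111011011101110110111011011101101110110111011011101110110111011011101101110110111


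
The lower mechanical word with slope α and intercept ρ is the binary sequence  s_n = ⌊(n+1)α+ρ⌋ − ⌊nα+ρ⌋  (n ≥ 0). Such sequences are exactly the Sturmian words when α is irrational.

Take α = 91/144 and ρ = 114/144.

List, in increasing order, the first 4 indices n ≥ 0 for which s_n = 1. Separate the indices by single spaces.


n=0: ⌊205/144⌋−⌊114/144⌋ = 1−0 = 1  ← one
n=1: ⌊296/144⌋−⌊205/144⌋ = 2−1 = 1  ← one
n=2: ⌊387/144⌋−⌊296/144⌋ = 2−2 = 0
n=3: ⌊478/144⌋−⌊387/144⌋ = 3−2 = 1  ← one
n=4: ⌊569/144⌋−⌊478/144⌋ = 3−3 = 0
n=5: ⌊660/144⌋−⌊569/144⌋ = 4−3 = 1  ← one
positions of the first 4 ones: 0 1 3 5

0 1 3 5


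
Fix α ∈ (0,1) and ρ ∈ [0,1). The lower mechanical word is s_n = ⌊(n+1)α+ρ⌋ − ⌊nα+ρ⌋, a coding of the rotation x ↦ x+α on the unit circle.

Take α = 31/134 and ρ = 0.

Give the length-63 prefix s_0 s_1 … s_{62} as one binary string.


000010001000100001000100010000100010001000010001000100001000100

n=0: ⌊(1·31)/134⌋ − ⌊(0·31)/134⌋ = ⌊31/134⌋ − ⌊0/134⌋ = 0 − 0 = 0
n=1: ⌊(2·31)/134⌋ − ⌊(1·31)/134⌋ = ⌊62/134⌋ − ⌊31/134⌋ = 0 − 0 = 0
n=2: ⌊(3·31)/134⌋ − ⌊(2·31)/134⌋ = ⌊93/134⌋ − ⌊62/134⌋ = 0 − 0 = 0
n=3: ⌊(4·31)/134⌋ − ⌊(3·31)/134⌋ = ⌊124/134⌋ − ⌊93/134⌋ = 0 − 0 = 0
n=4: ⌊(5·31)/134⌋ − ⌊(4·31)/134⌋ = ⌊155/134⌋ − ⌊124/134⌋ = 1 − 0 = 1
n=5: ⌊(6·31)/134⌋ − ⌊(5·31)/134⌋ = ⌊186/134⌋ − ⌊155/134⌋ = 1 − 1 = 0
n=6: ⌊(7·31)/134⌋ − ⌊(6·31)/134⌋ = ⌊217/134⌋ − ⌊186/134⌋ = 1 − 1 = 0
n=7: ⌊(8·31)/134⌋ − ⌊(7·31)/134⌋ = ⌊248/134⌋ − ⌊217/134⌋ = 1 − 1 = 0
n=8: ⌊(9·31)/134⌋ − ⌊(8·31)/134⌋ = ⌊279/134⌋ − ⌊248/134⌋ = 2 − 1 = 1
n=9: ⌊(10·31)/134⌋ − ⌊(9·31)/134⌋ = ⌊310/134⌋ − ⌊279/134⌋ = 2 − 2 = 0
n=10: ⌊(11·31)/134⌋ − ⌊(10·31)/134⌋ = ⌊341/134⌋ − ⌊310/134⌋ = 2 − 2 = 0
n=11: ⌊(12·31)/134⌋ − ⌊(11·31)/134⌋ = ⌊372/134⌋ − ⌊341/134⌋ = 2 − 2 = 0
n=12: ⌊(13·31)/134⌋ − ⌊(12·31)/134⌋ = ⌊403/134⌋ − ⌊372/134⌋ = 3 − 2 = 1
n=13: ⌊(14·31)/134⌋ − ⌊(13·31)/134⌋ = ⌊434/134⌋ − ⌊403/134⌋ = 3 − 3 = 0
n=14: ⌊(15·31)/134⌋ − ⌊(14·31)/134⌋ = ⌊465/134⌋ − ⌊434/134⌋ = 3 − 3 = 0
n=15: ⌊(16·31)/134⌋ − ⌊(15·31)/134⌋ = ⌊496/134⌋ − ⌊465/134⌋ = 3 − 3 = 0
n=16: ⌊(17·31)/134⌋ − ⌊(16·31)/134⌋ = ⌊527/134⌋ − ⌊496/134⌋ = 3 − 3 = 0
n=17: ⌊(18·31)/134⌋ − ⌊(17·31)/134⌋ = ⌊558/134⌋ − ⌊527/134⌋ = 4 − 3 = 1
n=18: ⌊(19·31)/134⌋ − ⌊(18·31)/134⌋ = ⌊589/134⌋ − ⌊558/134⌋ = 4 − 4 = 0
n=19: ⌊(20·31)/134⌋ − ⌊(19·31)/134⌋ = ⌊620/134⌋ − ⌊589/134⌋ = 4 − 4 = 0
n=20: ⌊(21·31)/134⌋ − ⌊(20·31)/134⌋ = ⌊651/134⌋ − ⌊620/134⌋ = 4 − 4 = 0
n=21: ⌊(22·31)/134⌋ − ⌊(21·31)/134⌋ = ⌊682/134⌋ − ⌊651/134⌋ = 5 − 4 = 1
n=22: ⌊(23·31)/134⌋ − ⌊(22·31)/134⌋ = ⌊713/134⌋ − ⌊682/134⌋ = 5 − 5 = 0
n=23: ⌊(24·31)/134⌋ − ⌊(23·31)/134⌋ = ⌊744/134⌋ − ⌊713/134⌋ = 5 − 5 = 0
n=24: ⌊(25·31)/134⌋ − ⌊(24·31)/134⌋ = ⌊775/134⌋ − ⌊744/134⌋ = 5 − 5 = 0
n=25: ⌊(26·31)/134⌋ − ⌊(25·31)/134⌋ = ⌊806/134⌋ − ⌊775/134⌋ = 6 − 5 = 1
n=26: ⌊(27·31)/134⌋ − ⌊(26·31)/134⌋ = ⌊837/134⌋ − ⌊806/134⌋ = 6 − 6 = 0
n=27: ⌊(28·31)/134⌋ − ⌊(27·31)/134⌋ = ⌊868/134⌋ − ⌊837/134⌋ = 6 − 6 = 0
n=28: ⌊(29·31)/134⌋ − ⌊(28·31)/134⌋ = ⌊899/134⌋ − ⌊868/134⌋ = 6 − 6 = 0
n=29: ⌊(30·31)/134⌋ − ⌊(29·31)/134⌋ = ⌊930/134⌋ − ⌊899/134⌋ = 6 − 6 = 0
n=30: ⌊(31·31)/134⌋ − ⌊(30·31)/134⌋ = ⌊961/134⌋ − ⌊930/134⌋ = 7 − 6 = 1
n=31: ⌊(32·31)/134⌋ − ⌊(31·31)/134⌋ = ⌊992/134⌋ − ⌊961/134⌋ = 7 − 7 = 0
n=32: ⌊(33·31)/134⌋ − ⌊(32·31)/134⌋ = ⌊1023/134⌋ − ⌊992/134⌋ = 7 − 7 = 0
n=33: ⌊(34·31)/134⌋ − ⌊(33·31)/134⌋ = ⌊1054/134⌋ − ⌊1023/134⌋ = 7 − 7 = 0
n=34: ⌊(35·31)/134⌋ − ⌊(34·31)/134⌋ = ⌊1085/134⌋ − ⌊1054/134⌋ = 8 − 7 = 1
n=35: ⌊(36·31)/134⌋ − ⌊(35·31)/134⌋ = ⌊1116/134⌋ − ⌊1085/134⌋ = 8 − 8 = 0
n=36: ⌊(37·31)/134⌋ − ⌊(36·31)/134⌋ = ⌊1147/134⌋ − ⌊1116/134⌋ = 8 − 8 = 0
n=37: ⌊(38·31)/134⌋ − ⌊(37·31)/134⌋ = ⌊1178/134⌋ − ⌊1147/134⌋ = 8 − 8 = 0
n=38: ⌊(39·31)/134⌋ − ⌊(38·31)/134⌋ = ⌊1209/134⌋ − ⌊1178/134⌋ = 9 − 8 = 1
n=39: ⌊(40·31)/134⌋ − ⌊(39·31)/134⌋ = ⌊1240/134⌋ − ⌊1209/134⌋ = 9 − 9 = 0
n=40: ⌊(41·31)/134⌋ − ⌊(40·31)/134⌋ = ⌊1271/134⌋ − ⌊1240/134⌋ = 9 − 9 = 0
n=41: ⌊(42·31)/134⌋ − ⌊(41·31)/134⌋ = ⌊1302/134⌋ − ⌊1271/134⌋ = 9 − 9 = 0
n=42: ⌊(43·31)/134⌋ − ⌊(42·31)/134⌋ = ⌊1333/134⌋ − ⌊1302/134⌋ = 9 − 9 = 0
n=43: ⌊(44·31)/134⌋ − ⌊(43·31)/134⌋ = ⌊1364/134⌋ − ⌊1333/134⌋ = 10 − 9 = 1
n=44: ⌊(45·31)/134⌋ − ⌊(44·31)/134⌋ = ⌊1395/134⌋ − ⌊1364/134⌋ = 10 − 10 = 0
n=45: ⌊(46·31)/134⌋ − ⌊(45·31)/134⌋ = ⌊1426/134⌋ − ⌊1395/134⌋ = 10 − 10 = 0
n=46: ⌊(47·31)/134⌋ − ⌊(46·31)/134⌋ = ⌊1457/134⌋ − ⌊1426/134⌋ = 10 − 10 = 0
n=47: ⌊(48·31)/134⌋ − ⌊(47·31)/134⌋ = ⌊1488/134⌋ − ⌊1457/134⌋ = 11 − 10 = 1
n=48: ⌊(49·31)/134⌋ − ⌊(48·31)/134⌋ = ⌊1519/134⌋ − ⌊1488/134⌋ = 11 − 11 = 0
n=49: ⌊(50·31)/134⌋ − ⌊(49·31)/134⌋ = ⌊1550/134⌋ − ⌊1519/134⌋ = 11 − 11 = 0
n=50: ⌊(51·31)/134⌋ − ⌊(50·31)/134⌋ = ⌊1581/134⌋ − ⌊1550/134⌋ = 11 − 11 = 0
n=51: ⌊(52·31)/134⌋ − ⌊(51·31)/134⌋ = ⌊1612/134⌋ − ⌊1581/134⌋ = 12 − 11 = 1
n=52: ⌊(53·31)/134⌋ − ⌊(52·31)/134⌋ = ⌊1643/134⌋ − ⌊1612/134⌋ = 12 − 12 = 0
n=53: ⌊(54·31)/134⌋ − ⌊(53·31)/134⌋ = ⌊1674/134⌋ − ⌊1643/134⌋ = 12 − 12 = 0
n=54: ⌊(55·31)/134⌋ − ⌊(54·31)/134⌋ = ⌊1705/134⌋ − ⌊1674/134⌋ = 12 − 12 = 0
n=55: ⌊(56·31)/134⌋ − ⌊(55·31)/134⌋ = ⌊1736/134⌋ − ⌊1705/134⌋ = 12 − 12 = 0
n=56: ⌊(57·31)/134⌋ − ⌊(56·31)/134⌋ = ⌊1767/134⌋ − ⌊1736/134⌋ = 13 − 12 = 1
n=57: ⌊(58·31)/134⌋ − ⌊(57·31)/134⌋ = ⌊1798/134⌋ − ⌊1767/134⌋ = 13 − 13 = 0
n=58: ⌊(59·31)/134⌋ − ⌊(58·31)/134⌋ = ⌊1829/134⌋ − ⌊1798/134⌋ = 13 − 13 = 0
n=59: ⌊(60·31)/134⌋ − ⌊(59·31)/134⌋ = ⌊1860/134⌋ − ⌊1829/134⌋ = 13 − 13 = 0
n=60: ⌊(61·31)/134⌋ − ⌊(60·31)/134⌋ = ⌊1891/134⌋ − ⌊1860/134⌋ = 14 − 13 = 1
n=61: ⌊(62·31)/134⌋ − ⌊(61·31)/134⌋ = ⌊1922/134⌋ − ⌊1891/134⌋ = 14 − 14 = 0
n=62: ⌊(63·31)/134⌋ − ⌊(62·31)/134⌋ = ⌊1953/134⌋ − ⌊1922/134⌋ = 14 − 14 = 0


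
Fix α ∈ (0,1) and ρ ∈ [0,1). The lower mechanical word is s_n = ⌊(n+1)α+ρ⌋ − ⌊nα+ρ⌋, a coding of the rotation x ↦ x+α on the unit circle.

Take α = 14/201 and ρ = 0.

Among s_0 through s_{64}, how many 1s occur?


4

#1s = Σ_{n=0}^{64} s_n = Σ_{n=0}^{64} (⌊(n+1)α+ρ⌋ − ⌊nα+ρ⌋)
the sum telescopes: every ⌊nα+ρ⌋ with 0 < n < 65 appears once with + and once with −, leaving ⌊65α+ρ⌋ − ⌊0·α+ρ⌋
65α + ρ = (65·14) / 201 = 910/201
ρ = 0/201
⌊910/201⌋ = 4,  ⌊0/201⌋ = 0
#1s = 4 − 0 = 4


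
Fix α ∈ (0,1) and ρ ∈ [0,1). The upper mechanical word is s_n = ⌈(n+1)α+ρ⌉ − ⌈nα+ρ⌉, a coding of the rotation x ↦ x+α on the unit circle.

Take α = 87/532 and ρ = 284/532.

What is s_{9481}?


(n+1)α + ρ = (9482·87 + 284) / 532 = 825218/532
nα + ρ     = (9481·87 + 284) / 532 = 825131/532
⌈825218/532⌉ = 1552,  ⌈825131/532⌉ = 1551
s_{9481} = 1552 − 1551 = 1

1


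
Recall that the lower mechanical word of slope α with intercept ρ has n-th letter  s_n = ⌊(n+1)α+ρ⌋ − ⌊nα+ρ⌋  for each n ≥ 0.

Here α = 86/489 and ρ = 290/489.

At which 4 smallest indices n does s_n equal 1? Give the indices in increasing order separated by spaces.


2 7 13 19

n=0: ⌊376/489⌋−⌊290/489⌋ = 0−0 = 0
n=1: ⌊462/489⌋−⌊376/489⌋ = 0−0 = 0
n=2: ⌊548/489⌋−⌊462/489⌋ = 1−0 = 1  ← one
n=3: ⌊634/489⌋−⌊548/489⌋ = 1−1 = 0
n=4: ⌊720/489⌋−⌊634/489⌋ = 1−1 = 0
n=5: ⌊806/489⌋−⌊720/489⌋ = 1−1 = 0
n=6: ⌊892/489⌋−⌊806/489⌋ = 1−1 = 0
n=7: ⌊978/489⌋−⌊892/489⌋ = 2−1 = 1  ← one
n=8: ⌊1064/489⌋−⌊978/489⌋ = 2−2 = 0
n=9: ⌊1150/489⌋−⌊1064/489⌋ = 2−2 = 0
n=10: ⌊1236/489⌋−⌊1150/489⌋ = 2−2 = 0
n=11: ⌊1322/489⌋−⌊1236/489⌋ = 2−2 = 0
n=12: ⌊1408/489⌋−⌊1322/489⌋ = 2−2 = 0
n=13: ⌊1494/489⌋−⌊1408/489⌋ = 3−2 = 1  ← one
n=14: ⌊1580/489⌋−⌊1494/489⌋ = 3−3 = 0
n=15: ⌊1666/489⌋−⌊1580/489⌋ = 3−3 = 0
n=16: ⌊1752/489⌋−⌊1666/489⌋ = 3−3 = 0
n=17: ⌊1838/489⌋−⌊1752/489⌋ = 3−3 = 0
n=18: ⌊1924/489⌋−⌊1838/489⌋ = 3−3 = 0
n=19: ⌊2010/489⌋−⌊1924/489⌋ = 4−3 = 1  ← one
positions of the first 4 ones: 2 7 13 19


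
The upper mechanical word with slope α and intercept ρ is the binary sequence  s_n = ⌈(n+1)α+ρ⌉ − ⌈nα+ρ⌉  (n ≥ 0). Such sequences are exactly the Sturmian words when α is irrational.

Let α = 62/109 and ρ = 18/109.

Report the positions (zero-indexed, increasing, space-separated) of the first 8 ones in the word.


n=0: ⌈80/109⌉−⌈18/109⌉ = 1−1 = 0
n=1: ⌈142/109⌉−⌈80/109⌉ = 2−1 = 1  ← one
n=2: ⌈204/109⌉−⌈142/109⌉ = 2−2 = 0
n=3: ⌈266/109⌉−⌈204/109⌉ = 3−2 = 1  ← one
n=4: ⌈328/109⌉−⌈266/109⌉ = 4−3 = 1  ← one
n=5: ⌈390/109⌉−⌈328/109⌉ = 4−4 = 0
n=6: ⌈452/109⌉−⌈390/109⌉ = 5−4 = 1  ← one
n=7: ⌈514/109⌉−⌈452/109⌉ = 5−5 = 0
n=8: ⌈576/109⌉−⌈514/109⌉ = 6−5 = 1  ← one
n=9: ⌈638/109⌉−⌈576/109⌉ = 6−6 = 0
n=10: ⌈700/109⌉−⌈638/109⌉ = 7−6 = 1  ← one
n=11: ⌈762/109⌉−⌈700/109⌉ = 7−7 = 0
n=12: ⌈824/109⌉−⌈762/109⌉ = 8−7 = 1  ← one
n=13: ⌈886/109⌉−⌈824/109⌉ = 9−8 = 1  ← one
positions of the first 8 ones: 1 3 4 6 8 10 12 13

1 3 4 6 8 10 12 13


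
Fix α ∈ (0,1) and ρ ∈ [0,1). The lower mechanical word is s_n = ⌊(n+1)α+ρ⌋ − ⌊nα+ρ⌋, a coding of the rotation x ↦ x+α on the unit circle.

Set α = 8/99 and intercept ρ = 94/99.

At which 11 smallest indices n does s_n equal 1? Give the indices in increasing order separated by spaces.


0 12 25 37 50 62 74 87 99 111 124

n=0: ⌊102/99⌋−⌊94/99⌋ = 1−0 = 1  ← one
n=1: ⌊110/99⌋−⌊102/99⌋ = 1−1 = 0
n=2: ⌊118/99⌋−⌊110/99⌋ = 1−1 = 0
  …
n=12: ⌊198/99⌋−⌊190/99⌋ = 2−1 = 1  ← one
n=13: ⌊206/99⌋−⌊198/99⌋ = 2−2 = 0
n=14: ⌊214/99⌋−⌊206/99⌋ = 2−2 = 0
  …
n=25: ⌊302/99⌋−⌊294/99⌋ = 3−2 = 1  ← one
n=26: ⌊310/99⌋−⌊302/99⌋ = 3−3 = 0
n=27: ⌊318/99⌋−⌊310/99⌋ = 3−3 = 0
  …
n=37: ⌊398/99⌋−⌊390/99⌋ = 4−3 = 1  ← one
n=38: ⌊406/99⌋−⌊398/99⌋ = 4−4 = 0
n=39: ⌊414/99⌋−⌊406/99⌋ = 4−4 = 0
  …
n=50: ⌊502/99⌋−⌊494/99⌋ = 5−4 = 1  ← one
n=51: ⌊510/99⌋−⌊502/99⌋ = 5−5 = 0
n=52: ⌊518/99⌋−⌊510/99⌋ = 5−5 = 0
  …
n=62: ⌊598/99⌋−⌊590/99⌋ = 6−5 = 1  ← one
n=63: ⌊606/99⌋−⌊598/99⌋ = 6−6 = 0
n=64: ⌊614/99⌋−⌊606/99⌋ = 6−6 = 0
  …
n=74: ⌊694/99⌋−⌊686/99⌋ = 7−6 = 1  ← one
n=75: ⌊702/99⌋−⌊694/99⌋ = 7−7 = 0
n=76: ⌊710/99⌋−⌊702/99⌋ = 7−7 = 0
  …
n=87: ⌊798/99⌋−⌊790/99⌋ = 8−7 = 1  ← one
n=88: ⌊806/99⌋−⌊798/99⌋ = 8−8 = 0
n=89: ⌊814/99⌋−⌊806/99⌋ = 8−8 = 0
  …
n=99: ⌊894/99⌋−⌊886/99⌋ = 9−8 = 1  ← one
n=100: ⌊902/99⌋−⌊894/99⌋ = 9−9 = 0
n=101: ⌊910/99⌋−⌊902/99⌋ = 9−9 = 0
  …
n=111: ⌊990/99⌋−⌊982/99⌋ = 10−9 = 1  ← one
n=112: ⌊998/99⌋−⌊990/99⌋ = 10−10 = 0
n=113: ⌊1006/99⌋−⌊998/99⌋ = 10−10 = 0
  …
n=124: ⌊1094/99⌋−⌊1086/99⌋ = 11−10 = 1  ← one
positions of the first 11 ones: 0 12 25 37 50 62 74 87 99 111 124


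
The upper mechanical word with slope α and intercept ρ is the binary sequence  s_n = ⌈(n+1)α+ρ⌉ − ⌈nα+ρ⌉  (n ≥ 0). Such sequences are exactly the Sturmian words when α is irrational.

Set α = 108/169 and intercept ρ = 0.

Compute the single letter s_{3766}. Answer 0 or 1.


(n+1)α + ρ = (3767·108) / 169 = 406836/169
nα + ρ     = (3766·108) / 169 = 406728/169
⌈406836/169⌉ = 2408,  ⌈406728/169⌉ = 2407
s_{3766} = 2408 − 2407 = 1

1


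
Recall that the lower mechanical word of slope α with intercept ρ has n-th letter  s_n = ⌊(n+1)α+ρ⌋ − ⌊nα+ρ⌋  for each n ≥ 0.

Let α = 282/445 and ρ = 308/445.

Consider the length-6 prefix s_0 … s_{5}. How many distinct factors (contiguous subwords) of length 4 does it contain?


t_n = ⌊(n·282+308)/445⌋ for n = 0 … 6:
  n=0…6: ⌊308/445⌋=0 ⌊590/445⌋=1 ⌊872/445⌋=1 ⌊1154/445⌋=2 ⌊1436/445⌋=3 ⌊1718/445⌋=3 ⌊2000/445⌋=4
s_n = t_(n+1) − t_n for n = 0 … 5 gives
prefix = 101101
slide a length-4 window over [0..3] … [2..5] (3 windows); first occurrence of each distinct factor:
  [  0..  3] 1011
  [  1..  4] 0110
  [  2..  5] 1101
distinct factors: {0110, 1011, 1101}
count = 3  (Sturmian bound for length 4 is 5)

3


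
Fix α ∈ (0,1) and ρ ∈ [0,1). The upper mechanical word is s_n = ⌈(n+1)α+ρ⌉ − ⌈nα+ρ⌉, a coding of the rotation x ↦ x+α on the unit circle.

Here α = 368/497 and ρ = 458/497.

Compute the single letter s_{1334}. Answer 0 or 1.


(n+1)α + ρ = (1335·368 + 458) / 497 = 491738/497
nα + ρ     = (1334·368 + 458) / 497 = 491370/497
⌈491738/497⌉ = 990,  ⌈491370/497⌉ = 989
s_{1334} = 990 − 989 = 1

1


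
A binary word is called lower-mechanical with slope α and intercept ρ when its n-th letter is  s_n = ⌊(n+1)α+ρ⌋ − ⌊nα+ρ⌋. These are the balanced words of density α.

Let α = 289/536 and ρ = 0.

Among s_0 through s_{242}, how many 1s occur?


#1s = Σ_{n=0}^{242} s_n = Σ_{n=0}^{242} (⌊(n+1)α+ρ⌋ − ⌊nα+ρ⌋)
the sum telescopes: every ⌊nα+ρ⌋ with 0 < n < 243 appears once with + and once with −, leaving ⌊243α+ρ⌋ − ⌊0·α+ρ⌋
243α + ρ = (243·289) / 536 = 70227/536
ρ = 0/536
⌊70227/536⌋ = 131,  ⌊0/536⌋ = 0
#1s = 131 − 0 = 131

131


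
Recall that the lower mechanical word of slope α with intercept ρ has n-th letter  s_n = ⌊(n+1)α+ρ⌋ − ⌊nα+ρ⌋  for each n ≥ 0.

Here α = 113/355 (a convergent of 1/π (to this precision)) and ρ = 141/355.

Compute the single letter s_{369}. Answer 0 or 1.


(n+1)α + ρ = (370·113 + 141) / 355 = 41951/355
nα + ρ     = (369·113 + 141) / 355 = 41838/355
⌊41951/355⌋ = 118,  ⌊41838/355⌋ = 117
s_{369} = 118 − 117 = 1

1


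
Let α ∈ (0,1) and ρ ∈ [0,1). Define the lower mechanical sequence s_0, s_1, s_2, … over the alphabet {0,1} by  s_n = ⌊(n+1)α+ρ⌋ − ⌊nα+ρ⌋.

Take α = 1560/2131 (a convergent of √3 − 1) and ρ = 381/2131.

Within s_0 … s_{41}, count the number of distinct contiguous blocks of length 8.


t_n = ⌊(n·1560+381)/2131⌋ for n = 0 … 42:
  n=0…9: ⌊381/2131⌋=0 ⌊1941/2131⌋=0 ⌊3501/2131⌋=1 ⌊5061/2131⌋=2 ⌊6621/2131⌋=3 ⌊8181/2131⌋=3 ⌊9741/2131⌋=4 ⌊11301/2131⌋=5 ⌊12861/2131⌋=6 ⌊14421/2131⌋=6
  n=10…19: ⌊15981/2131⌋=7 ⌊17541/2131⌋=8 ⌊19101/2131⌋=8 ⌊20661/2131⌋=9 ⌊22221/2131⌋=10 ⌊23781/2131⌋=11 ⌊25341/2131⌋=11 ⌊26901/2131⌋=12 ⌊28461/2131⌋=13 ⌊30021/2131⌋=14
  n=20…29: ⌊31581/2131⌋=14 ⌊33141/2131⌋=15 ⌊34701/2131⌋=16 ⌊36261/2131⌋=17 ⌊37821/2131⌋=17 ⌊39381/2131⌋=18 ⌊40941/2131⌋=19 ⌊42501/2131⌋=19 ⌊44061/2131⌋=20 ⌊45621/2131⌋=21
  n=30…39: ⌊47181/2131⌋=22 ⌊48741/2131⌋=22 ⌊50301/2131⌋=23 ⌊51861/2131⌋=24 ⌊53421/2131⌋=25 ⌊54981/2131⌋=25 ⌊56541/2131⌋=26 ⌊58101/2131⌋=27 ⌊59661/2131⌋=27 ⌊61221/2131⌋=28
  n=40…42: ⌊62781/2131⌋=29 ⌊64341/2131⌋=30 ⌊65901/2131⌋=30
s_n = t_(n+1) − t_n for n = 0 … 41 gives
prefix = 011101110110111011101110110111011101101110
slide a length-8 window over [0..7] … [34..41] (35 windows); first occurrence of each distinct factor:
  [  0..  7] 01110111
  [  1..  8] 11101110
  [  2..  9] 11011101
  [  3.. 10] 10111011
  [  4.. 11] 01110110
  [  5.. 12] 11101101
  [  6.. 13] 11011011
  [  7.. 14] 10110111
  [  8.. 15] 01101110
  (the other 26 windows repeat one of these)
distinct factors: {01101110, 01110110, 01110111, 10110111, 10111011, 11011011, 11011101, 11101101, 11101110}
count = 9  (Sturmian bound for length 8 is 9)

9


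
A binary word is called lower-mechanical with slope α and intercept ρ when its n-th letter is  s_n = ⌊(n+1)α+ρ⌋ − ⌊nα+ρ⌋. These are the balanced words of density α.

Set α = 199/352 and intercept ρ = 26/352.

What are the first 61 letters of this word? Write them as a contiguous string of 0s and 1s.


n=0: ⌊(1·199+26)/352⌋ − ⌊(0·199+26)/352⌋ = ⌊225/352⌋ − ⌊26/352⌋ = 0 − 0 = 0
n=1: ⌊(2·199+26)/352⌋ − ⌊(1·199+26)/352⌋ = ⌊424/352⌋ − ⌊225/352⌋ = 1 − 0 = 1
n=2: ⌊(3·199+26)/352⌋ − ⌊(2·199+26)/352⌋ = ⌊623/352⌋ − ⌊424/352⌋ = 1 − 1 = 0
n=3: ⌊(4·199+26)/352⌋ − ⌊(3·199+26)/352⌋ = ⌊822/352⌋ − ⌊623/352⌋ = 2 − 1 = 1
n=4: ⌊(5·199+26)/352⌋ − ⌊(4·199+26)/352⌋ = ⌊1021/352⌋ − ⌊822/352⌋ = 2 − 2 = 0
n=5: ⌊(6·199+26)/352⌋ − ⌊(5·199+26)/352⌋ = ⌊1220/352⌋ − ⌊1021/352⌋ = 3 − 2 = 1
n=6: ⌊(7·199+26)/352⌋ − ⌊(6·199+26)/352⌋ = ⌊1419/352⌋ − ⌊1220/352⌋ = 4 − 3 = 1
n=7: ⌊(8·199+26)/352⌋ − ⌊(7·199+26)/352⌋ = ⌊1618/352⌋ − ⌊1419/352⌋ = 4 − 4 = 0
n=8: ⌊(9·199+26)/352⌋ − ⌊(8·199+26)/352⌋ = ⌊1817/352⌋ − ⌊1618/352⌋ = 5 − 4 = 1
n=9: ⌊(10·199+26)/352⌋ − ⌊(9·199+26)/352⌋ = ⌊2016/352⌋ − ⌊1817/352⌋ = 5 − 5 = 0
n=10: ⌊(11·199+26)/352⌋ − ⌊(10·199+26)/352⌋ = ⌊2215/352⌋ − ⌊2016/352⌋ = 6 − 5 = 1
n=11: ⌊(12·199+26)/352⌋ − ⌊(11·199+26)/352⌋ = ⌊2414/352⌋ − ⌊2215/352⌋ = 6 − 6 = 0
n=12: ⌊(13·199+26)/352⌋ − ⌊(12·199+26)/352⌋ = ⌊2613/352⌋ − ⌊2414/352⌋ = 7 − 6 = 1
n=13: ⌊(14·199+26)/352⌋ − ⌊(13·199+26)/352⌋ = ⌊2812/352⌋ − ⌊2613/352⌋ = 7 − 7 = 0
n=14: ⌊(15·199+26)/352⌋ − ⌊(14·199+26)/352⌋ = ⌊3011/352⌋ − ⌊2812/352⌋ = 8 − 7 = 1
n=15: ⌊(16·199+26)/352⌋ − ⌊(15·199+26)/352⌋ = ⌊3210/352⌋ − ⌊3011/352⌋ = 9 − 8 = 1
n=16: ⌊(17·199+26)/352⌋ − ⌊(16·199+26)/352⌋ = ⌊3409/352⌋ − ⌊3210/352⌋ = 9 − 9 = 0
n=17: ⌊(18·199+26)/352⌋ − ⌊(17·199+26)/352⌋ = ⌊3608/352⌋ − ⌊3409/352⌋ = 10 − 9 = 1
n=18: ⌊(19·199+26)/352⌋ − ⌊(18·199+26)/352⌋ = ⌊3807/352⌋ − ⌊3608/352⌋ = 10 − 10 = 0
n=19: ⌊(20·199+26)/352⌋ − ⌊(19·199+26)/352⌋ = ⌊4006/352⌋ − ⌊3807/352⌋ = 11 − 10 = 1
n=20: ⌊(21·199+26)/352⌋ − ⌊(20·199+26)/352⌋ = ⌊4205/352⌋ − ⌊4006/352⌋ = 11 − 11 = 0
n=21: ⌊(22·199+26)/352⌋ − ⌊(21·199+26)/352⌋ = ⌊4404/352⌋ − ⌊4205/352⌋ = 12 − 11 = 1
n=22: ⌊(23·199+26)/352⌋ − ⌊(22·199+26)/352⌋ = ⌊4603/352⌋ − ⌊4404/352⌋ = 13 − 12 = 1
n=23: ⌊(24·199+26)/352⌋ − ⌊(23·199+26)/352⌋ = ⌊4802/352⌋ − ⌊4603/352⌋ = 13 − 13 = 0
n=24: ⌊(25·199+26)/352⌋ − ⌊(24·199+26)/352⌋ = ⌊5001/352⌋ − ⌊4802/352⌋ = 14 − 13 = 1
n=25: ⌊(26·199+26)/352⌋ − ⌊(25·199+26)/352⌋ = ⌊5200/352⌋ − ⌊5001/352⌋ = 14 − 14 = 0
n=26: ⌊(27·199+26)/352⌋ − ⌊(26·199+26)/352⌋ = ⌊5399/352⌋ − ⌊5200/352⌋ = 15 − 14 = 1
n=27: ⌊(28·199+26)/352⌋ − ⌊(27·199+26)/352⌋ = ⌊5598/352⌋ − ⌊5399/352⌋ = 15 − 15 = 0
n=28: ⌊(29·199+26)/352⌋ − ⌊(28·199+26)/352⌋ = ⌊5797/352⌋ − ⌊5598/352⌋ = 16 − 15 = 1
n=29: ⌊(30·199+26)/352⌋ − ⌊(29·199+26)/352⌋ = ⌊5996/352⌋ − ⌊5797/352⌋ = 17 − 16 = 1
n=30: ⌊(31·199+26)/352⌋ − ⌊(30·199+26)/352⌋ = ⌊6195/352⌋ − ⌊5996/352⌋ = 17 − 17 = 0
n=31: ⌊(32·199+26)/352⌋ − ⌊(31·199+26)/352⌋ = ⌊6394/352⌋ − ⌊6195/352⌋ = 18 − 17 = 1
n=32: ⌊(33·199+26)/352⌋ − ⌊(32·199+26)/352⌋ = ⌊6593/352⌋ − ⌊6394/352⌋ = 18 − 18 = 0
n=33: ⌊(34·199+26)/352⌋ − ⌊(33·199+26)/352⌋ = ⌊6792/352⌋ − ⌊6593/352⌋ = 19 − 18 = 1
n=34: ⌊(35·199+26)/352⌋ − ⌊(34·199+26)/352⌋ = ⌊6991/352⌋ − ⌊6792/352⌋ = 19 − 19 = 0
n=35: ⌊(36·199+26)/352⌋ − ⌊(35·199+26)/352⌋ = ⌊7190/352⌋ − ⌊6991/352⌋ = 20 − 19 = 1
n=36: ⌊(37·199+26)/352⌋ − ⌊(36·199+26)/352⌋ = ⌊7389/352⌋ − ⌊7190/352⌋ = 20 − 20 = 0
n=37: ⌊(38·199+26)/352⌋ − ⌊(37·199+26)/352⌋ = ⌊7588/352⌋ − ⌊7389/352⌋ = 21 − 20 = 1
n=38: ⌊(39·199+26)/352⌋ − ⌊(38·199+26)/352⌋ = ⌊7787/352⌋ − ⌊7588/352⌋ = 22 − 21 = 1
n=39: ⌊(40·199+26)/352⌋ − ⌊(39·199+26)/352⌋ = ⌊7986/352⌋ − ⌊7787/352⌋ = 22 − 22 = 0
n=40: ⌊(41·199+26)/352⌋ − ⌊(40·199+26)/352⌋ = ⌊8185/352⌋ − ⌊7986/352⌋ = 23 − 22 = 1
n=41: ⌊(42·199+26)/352⌋ − ⌊(41·199+26)/352⌋ = ⌊8384/352⌋ − ⌊8185/352⌋ = 23 − 23 = 0
n=42: ⌊(43·199+26)/352⌋ − ⌊(42·199+26)/352⌋ = ⌊8583/352⌋ − ⌊8384/352⌋ = 24 − 23 = 1
n=43: ⌊(44·199+26)/352⌋ − ⌊(43·199+26)/352⌋ = ⌊8782/352⌋ − ⌊8583/352⌋ = 24 − 24 = 0
n=44: ⌊(45·199+26)/352⌋ − ⌊(44·199+26)/352⌋ = ⌊8981/352⌋ − ⌊8782/352⌋ = 25 − 24 = 1
n=45: ⌊(46·199+26)/352⌋ − ⌊(45·199+26)/352⌋ = ⌊9180/352⌋ − ⌊8981/352⌋ = 26 − 25 = 1
n=46: ⌊(47·199+26)/352⌋ − ⌊(46·199+26)/352⌋ = ⌊9379/352⌋ − ⌊9180/352⌋ = 26 − 26 = 0
n=47: ⌊(48·199+26)/352⌋ − ⌊(47·199+26)/352⌋ = ⌊9578/352⌋ − ⌊9379/352⌋ = 27 − 26 = 1
n=48: ⌊(49·199+26)/352⌋ − ⌊(48·199+26)/352⌋ = ⌊9777/352⌋ − ⌊9578/352⌋ = 27 − 27 = 0
n=49: ⌊(50·199+26)/352⌋ − ⌊(49·199+26)/352⌋ = ⌊9976/352⌋ − ⌊9777/352⌋ = 28 − 27 = 1
n=50: ⌊(51·199+26)/352⌋ − ⌊(50·199+26)/352⌋ = ⌊10175/352⌋ − ⌊9976/352⌋ = 28 − 28 = 0
n=51: ⌊(52·199+26)/352⌋ − ⌊(51·199+26)/352⌋ = ⌊10374/352⌋ − ⌊10175/352⌋ = 29 − 28 = 1
n=52: ⌊(53·199+26)/352⌋ − ⌊(52·199+26)/352⌋ = ⌊10573/352⌋ − ⌊10374/352⌋ = 30 − 29 = 1
n=53: ⌊(54·199+26)/352⌋ − ⌊(53·199+26)/352⌋ = ⌊10772/352⌋ − ⌊10573/352⌋ = 30 − 30 = 0
n=54: ⌊(55·199+26)/352⌋ − ⌊(54·199+26)/352⌋ = ⌊10971/352⌋ − ⌊10772/352⌋ = 31 − 30 = 1
n=55: ⌊(56·199+26)/352⌋ − ⌊(55·199+26)/352⌋ = ⌊11170/352⌋ − ⌊10971/352⌋ = 31 − 31 = 0
n=56: ⌊(57·199+26)/352⌋ − ⌊(56·199+26)/352⌋ = ⌊11369/352⌋ − ⌊11170/352⌋ = 32 − 31 = 1
n=57: ⌊(58·199+26)/352⌋ − ⌊(57·199+26)/352⌋ = ⌊11568/352⌋ − ⌊11369/352⌋ = 32 − 32 = 0
n=58: ⌊(59·199+26)/352⌋ − ⌊(58·199+26)/352⌋ = ⌊11767/352⌋ − ⌊11568/352⌋ = 33 − 32 = 1
n=59: ⌊(60·199+26)/352⌋ − ⌊(59·199+26)/352⌋ = ⌊11966/352⌋ − ⌊11767/352⌋ = 33 − 33 = 0
n=60: ⌊(61·199+26)/352⌋ − ⌊(60·199+26)/352⌋ = ⌊12165/352⌋ − ⌊11966/352⌋ = 34 − 33 = 1

0101011010101011010101101010110101010110101011010101101010101


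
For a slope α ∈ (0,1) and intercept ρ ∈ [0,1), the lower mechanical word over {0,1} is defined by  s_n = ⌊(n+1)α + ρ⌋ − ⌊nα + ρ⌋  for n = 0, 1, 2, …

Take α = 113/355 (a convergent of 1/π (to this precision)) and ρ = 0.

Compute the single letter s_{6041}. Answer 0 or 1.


(n+1)α + ρ = (6042·113) / 355 = 682746/355
nα + ρ     = (6041·113) / 355 = 682633/355
⌊682746/355⌋ = 1923,  ⌊682633/355⌋ = 1922
s_{6041} = 1923 − 1922 = 1

1


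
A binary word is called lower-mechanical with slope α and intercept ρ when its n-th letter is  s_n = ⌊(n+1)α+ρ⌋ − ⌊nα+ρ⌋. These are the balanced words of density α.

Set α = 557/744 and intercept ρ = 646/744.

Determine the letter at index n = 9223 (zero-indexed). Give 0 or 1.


1

(n+1)α + ρ = (9224·557 + 646) / 744 = 5138414/744
nα + ρ     = (9223·557 + 646) / 744 = 5137857/744
⌊5138414/744⌋ = 6906,  ⌊5137857/744⌋ = 6905
s_{9223} = 6906 − 6905 = 1
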